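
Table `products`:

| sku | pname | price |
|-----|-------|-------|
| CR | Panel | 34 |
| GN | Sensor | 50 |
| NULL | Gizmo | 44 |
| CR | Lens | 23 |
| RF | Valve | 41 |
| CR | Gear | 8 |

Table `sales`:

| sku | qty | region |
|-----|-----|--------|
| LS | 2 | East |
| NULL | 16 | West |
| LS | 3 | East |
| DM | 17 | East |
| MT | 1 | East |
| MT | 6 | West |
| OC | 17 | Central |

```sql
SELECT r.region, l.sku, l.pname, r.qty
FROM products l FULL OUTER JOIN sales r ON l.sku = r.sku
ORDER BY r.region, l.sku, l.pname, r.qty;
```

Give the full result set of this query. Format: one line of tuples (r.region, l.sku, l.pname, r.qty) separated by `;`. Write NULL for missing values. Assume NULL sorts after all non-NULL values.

FULL OUTER JOIN keeps every row from both sides; unmatched rows get NULL for the other side's columns.
Matching on l.sku = r.sku. A NULL in a compared column never satisfies the condition.
- l (sku=CR) has no partner → padded with NULL.
- l (sku=GN) has no partner → padded with NULL.
- l (sku=NULL) has no partner → padded with NULL.
- l (sku=CR) has no partner → padded with NULL.
- l (sku=RF) has no partner → padded with NULL.
- l (sku=CR) has no partner → padded with NULL.
- 7 row(s) from r found no l partner → padded with NULL.

(Central, NULL, NULL, 17); (East, NULL, NULL, 1); (East, NULL, NULL, 2); (East, NULL, NULL, 3); (East, NULL, NULL, 17); (West, NULL, NULL, 6); (West, NULL, NULL, 16); (NULL, CR, Gear, NULL); (NULL, CR, Lens, NULL); (NULL, CR, Panel, NULL); (NULL, GN, Sensor, NULL); (NULL, RF, Valve, NULL); (NULL, NULL, Gizmo, NULL)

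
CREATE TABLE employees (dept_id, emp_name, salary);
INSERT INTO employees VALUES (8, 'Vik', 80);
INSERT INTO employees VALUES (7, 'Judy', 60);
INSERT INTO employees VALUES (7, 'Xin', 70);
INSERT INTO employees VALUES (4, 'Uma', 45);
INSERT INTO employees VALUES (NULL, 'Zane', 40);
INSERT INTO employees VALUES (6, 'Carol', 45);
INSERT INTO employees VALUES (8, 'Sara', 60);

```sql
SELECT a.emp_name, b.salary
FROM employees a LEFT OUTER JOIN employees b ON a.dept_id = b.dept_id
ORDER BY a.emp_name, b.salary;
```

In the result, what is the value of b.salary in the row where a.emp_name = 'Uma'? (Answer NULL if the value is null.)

LEFT JOIN keeps every row from `employees a`; unmatched rows get NULL for `employees b`'s columns.
Matching on a.dept_id = b.dept_id. A NULL in a compared column never satisfies the condition.
- a row (dept_id=8): matches 2 b row(s) → 2 output row(s).
- a row (dept_id=7): matches 2 b row(s) → 2 output row(s).
- a row (dept_id=7): matches 2 b row(s) → 2 output row(s).
- a row (dept_id=4): matches 1 b row(s) → 1 output row(s).
- a row (dept_id=NULL): no match → kept, b columns NULL.
- a row (dept_id=6): matches 1 b row(s) → 1 output row(s).
- a row (dept_id=8): matches 2 b row(s) → 2 output row(s).

45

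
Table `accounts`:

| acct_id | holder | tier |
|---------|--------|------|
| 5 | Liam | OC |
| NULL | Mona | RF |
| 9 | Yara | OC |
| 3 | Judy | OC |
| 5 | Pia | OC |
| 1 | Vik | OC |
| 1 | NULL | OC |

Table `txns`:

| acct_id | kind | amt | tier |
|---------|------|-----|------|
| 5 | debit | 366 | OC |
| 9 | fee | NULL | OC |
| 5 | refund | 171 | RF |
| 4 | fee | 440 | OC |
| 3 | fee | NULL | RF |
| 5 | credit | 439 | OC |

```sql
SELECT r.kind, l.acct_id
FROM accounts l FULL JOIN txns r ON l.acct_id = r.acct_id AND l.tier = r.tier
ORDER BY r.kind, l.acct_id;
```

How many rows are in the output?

12

FULL OUTER JOIN keeps every row from both sides; unmatched rows get NULL for the other side's columns.
Matching on l.acct_id = r.acct_id AND l.tier = r.tier. A NULL in a compared column never satisfies the condition.
- acct_id=5, tier=OC: 2 matching r row(s), so 2 row(s) emitted.
- acct_id=NULL, tier=RF: no r row matches, row kept with r columns NULL.
- acct_id=9, tier=OC: 1 matching r row(s), so 1 row(s) emitted.
- acct_id=3, tier=OC: no r row matches, row kept with r columns NULL.
- acct_id=5, tier=OC: 2 matching r row(s), so 2 row(s) emitted.
- acct_id=1, tier=OC: no r row matches, row kept with r columns NULL.
- acct_id=1, tier=OC: no r row matches, row kept with r columns NULL.
- 3 row(s) from r found no l partner → padded with NULL.
Total: 5 matched + 7 padded = 12 rows.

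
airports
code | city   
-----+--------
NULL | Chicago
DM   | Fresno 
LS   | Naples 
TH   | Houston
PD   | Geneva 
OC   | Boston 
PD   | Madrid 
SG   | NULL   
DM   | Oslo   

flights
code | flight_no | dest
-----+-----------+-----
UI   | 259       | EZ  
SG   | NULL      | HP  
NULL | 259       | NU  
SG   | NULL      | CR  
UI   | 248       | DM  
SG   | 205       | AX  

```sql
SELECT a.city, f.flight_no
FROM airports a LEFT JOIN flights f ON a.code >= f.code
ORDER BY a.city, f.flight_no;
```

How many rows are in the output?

13

LEFT JOIN keeps every row from `airports`; unmatched rows get NULL for `flights`'s columns.
Matching on a.code >= f.code. A NULL in a compared column never satisfies the condition.
- a row (code=NULL): no match → kept, f columns NULL.
- a row (code=DM): no match → kept, f columns NULL.
- a row (code=LS): no match → kept, f columns NULL.
- a row (code=TH): matches 3 f row(s) → 3 output row(s).
- a row (code=PD): no match → kept, f columns NULL.
- a row (code=OC): no match → kept, f columns NULL.
- a row (code=PD): no match → kept, f columns NULL.
- a row (code=SG): matches 3 f row(s) → 3 output row(s).
- a row (code=DM): no match → kept, f columns NULL.
Total: 6 matched + 7 padded = 13 rows.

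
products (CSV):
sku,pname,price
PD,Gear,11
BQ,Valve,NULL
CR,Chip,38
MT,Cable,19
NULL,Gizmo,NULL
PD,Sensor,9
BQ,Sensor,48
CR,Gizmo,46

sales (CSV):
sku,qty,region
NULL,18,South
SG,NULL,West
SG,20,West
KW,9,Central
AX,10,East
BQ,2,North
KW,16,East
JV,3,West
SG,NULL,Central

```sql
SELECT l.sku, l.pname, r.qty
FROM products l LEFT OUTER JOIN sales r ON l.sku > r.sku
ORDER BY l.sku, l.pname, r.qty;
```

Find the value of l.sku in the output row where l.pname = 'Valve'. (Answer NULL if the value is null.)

LEFT JOIN keeps every row from `products`; unmatched rows get NULL for `sales`'s columns.
Matching on l.sku > r.sku. A NULL in a compared column never satisfies the condition.
Matched pairs: 21; unmatched l rows kept: 1.

BQ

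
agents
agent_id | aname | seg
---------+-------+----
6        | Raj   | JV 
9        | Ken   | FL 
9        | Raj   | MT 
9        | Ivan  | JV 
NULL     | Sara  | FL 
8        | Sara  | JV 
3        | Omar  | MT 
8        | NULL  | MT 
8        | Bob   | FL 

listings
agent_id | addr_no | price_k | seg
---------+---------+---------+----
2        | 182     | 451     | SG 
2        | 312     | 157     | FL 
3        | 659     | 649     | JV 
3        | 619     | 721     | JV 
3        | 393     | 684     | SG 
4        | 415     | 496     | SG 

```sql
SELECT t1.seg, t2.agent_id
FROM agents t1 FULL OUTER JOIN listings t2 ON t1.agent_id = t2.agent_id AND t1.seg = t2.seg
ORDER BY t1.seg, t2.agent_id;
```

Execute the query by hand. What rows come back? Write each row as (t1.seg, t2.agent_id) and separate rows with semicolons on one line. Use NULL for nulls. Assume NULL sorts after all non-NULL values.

FULL OUTER JOIN keeps every row from both sides; unmatched rows get NULL for the other side's columns.
Matching on t1.agent_id = t2.agent_id AND t1.seg = t2.seg. A NULL in a compared column never satisfies the condition.
- t1 (agent_id=6, seg=JV) has no partner → padded with NULL.
- t1 (agent_id=9, seg=FL) has no partner → padded with NULL.
- t1 (agent_id=9, seg=MT) has no partner → padded with NULL.
- t1 (agent_id=9, seg=JV) has no partner → padded with NULL.
- t1 (agent_id=NULL, seg=FL) has no partner → padded with NULL.
- t1 (agent_id=8, seg=JV) has no partner → padded with NULL.
- t1 (agent_id=3, seg=MT) has no partner → padded with NULL.
- t1 (agent_id=8, seg=MT) has no partner → padded with NULL.
- t1 (agent_id=8, seg=FL) has no partner → padded with NULL.
- 6 row(s) from t2 found no t1 partner → padded with NULL.

(FL, NULL); (FL, NULL); (FL, NULL); (JV, NULL); (JV, NULL); (JV, NULL); (MT, NULL); (MT, NULL); (MT, NULL); (NULL, 2); (NULL, 2); (NULL, 3); (NULL, 3); (NULL, 3); (NULL, 4)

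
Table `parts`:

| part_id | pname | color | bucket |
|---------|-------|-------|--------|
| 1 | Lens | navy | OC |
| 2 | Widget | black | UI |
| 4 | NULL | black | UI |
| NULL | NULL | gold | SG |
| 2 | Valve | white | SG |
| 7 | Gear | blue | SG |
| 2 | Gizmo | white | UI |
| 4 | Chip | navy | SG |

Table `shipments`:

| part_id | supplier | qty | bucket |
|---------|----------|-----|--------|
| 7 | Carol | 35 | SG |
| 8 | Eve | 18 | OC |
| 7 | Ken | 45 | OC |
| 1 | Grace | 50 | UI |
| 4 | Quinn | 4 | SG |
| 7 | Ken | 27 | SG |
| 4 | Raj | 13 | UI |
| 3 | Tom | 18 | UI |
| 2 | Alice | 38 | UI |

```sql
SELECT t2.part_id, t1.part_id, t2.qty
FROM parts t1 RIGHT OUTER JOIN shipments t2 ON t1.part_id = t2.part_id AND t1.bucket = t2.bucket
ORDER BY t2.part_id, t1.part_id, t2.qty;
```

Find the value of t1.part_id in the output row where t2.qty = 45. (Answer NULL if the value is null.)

RIGHT JOIN keeps every row from `shipments`; unmatched rows get NULL for `parts`'s columns.
Matching on t1.part_id = t2.part_id AND t1.bucket = t2.bucket. A NULL in a compared column never satisfies the condition.
- t1 (part_id=1, bucket=OC) has no partner in t2.
- t1 (part_id=2, bucket=UI) pairs with 1 row(s) of t2.
- t1 (part_id=4, bucket=UI) pairs with 1 row(s) of t2.
- t1 (part_id=NULL, bucket=SG) has no partner in t2.
- t1 (part_id=2, bucket=SG) has no partner in t2.
- t1 (part_id=7, bucket=SG) pairs with 2 row(s) of t2.
- t1 (part_id=2, bucket=UI) pairs with 1 row(s) of t2.
- t1 (part_id=4, bucket=SG) pairs with 1 row(s) of t2.
- 4 row(s) from t2 found no t1 partner → padded with NULL.

NULL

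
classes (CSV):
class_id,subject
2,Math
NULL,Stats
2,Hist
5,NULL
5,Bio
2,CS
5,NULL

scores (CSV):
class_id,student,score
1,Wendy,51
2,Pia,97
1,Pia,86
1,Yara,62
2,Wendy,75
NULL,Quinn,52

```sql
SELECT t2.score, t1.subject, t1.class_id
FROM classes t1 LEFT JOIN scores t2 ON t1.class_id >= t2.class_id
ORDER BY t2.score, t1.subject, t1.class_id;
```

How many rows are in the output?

31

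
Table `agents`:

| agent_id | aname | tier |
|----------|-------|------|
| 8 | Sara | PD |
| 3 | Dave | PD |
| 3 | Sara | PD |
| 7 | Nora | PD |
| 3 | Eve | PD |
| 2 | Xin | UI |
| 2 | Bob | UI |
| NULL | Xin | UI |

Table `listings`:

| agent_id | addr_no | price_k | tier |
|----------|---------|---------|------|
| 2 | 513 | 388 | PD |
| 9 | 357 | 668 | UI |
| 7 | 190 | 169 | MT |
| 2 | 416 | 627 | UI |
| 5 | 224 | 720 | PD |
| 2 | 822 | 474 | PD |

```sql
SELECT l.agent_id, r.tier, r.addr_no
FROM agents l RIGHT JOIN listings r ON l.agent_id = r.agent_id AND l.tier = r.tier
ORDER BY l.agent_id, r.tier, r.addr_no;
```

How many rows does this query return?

7

RIGHT JOIN keeps every row from `listings`; unmatched rows get NULL for `agents`'s columns.
Matching on l.agent_id = r.agent_id AND l.tier = r.tier. A NULL in a compared column never satisfies the condition.
- l[0] agent_id=8, tier=PD → no match.
- l[1] agent_id=3, tier=PD → no match.
- l[2] agent_id=3, tier=PD → no match.
- l[3] agent_id=7, tier=PD → no match.
- l[4] agent_id=3, tier=PD → no match.
- l[5] agent_id=2, tier=UI → 1 match(es) in r → 1 row(s).
- l[6] agent_id=2, tier=UI → 1 match(es) in r → 1 row(s).
- l[7] agent_id=NULL, tier=UI → no match.
- 5 row(s) from r found no l partner → padded with NULL.
Total: 2 matched + 5 padded = 7 rows.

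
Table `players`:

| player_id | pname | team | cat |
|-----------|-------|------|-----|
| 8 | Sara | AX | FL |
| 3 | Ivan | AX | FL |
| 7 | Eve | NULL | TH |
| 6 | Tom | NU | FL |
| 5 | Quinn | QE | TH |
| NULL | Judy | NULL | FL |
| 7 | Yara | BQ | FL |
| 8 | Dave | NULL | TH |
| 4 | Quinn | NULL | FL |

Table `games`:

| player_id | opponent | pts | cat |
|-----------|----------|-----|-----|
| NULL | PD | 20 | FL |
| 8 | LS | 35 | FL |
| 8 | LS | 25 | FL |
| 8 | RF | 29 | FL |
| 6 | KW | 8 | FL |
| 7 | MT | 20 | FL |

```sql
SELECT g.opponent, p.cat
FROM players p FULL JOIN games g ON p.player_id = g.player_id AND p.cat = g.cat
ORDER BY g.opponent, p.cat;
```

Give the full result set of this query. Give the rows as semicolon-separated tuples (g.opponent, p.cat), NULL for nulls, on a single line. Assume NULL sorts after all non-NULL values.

FULL OUTER JOIN keeps every row from both sides; unmatched rows get NULL for the other side's columns.
Matching on p.player_id = g.player_id AND p.cat = g.cat. A NULL in a compared column never satisfies the condition.
- p (player_id=8, cat=FL) pairs with 3 row(s) of g.
- p (player_id=3, cat=FL) has no partner → padded with NULL.
- p (player_id=7, cat=TH) has no partner → padded with NULL.
- p (player_id=6, cat=FL) pairs with 1 row(s) of g.
- p (player_id=5, cat=TH) has no partner → padded with NULL.
- p (player_id=NULL, cat=FL) has no partner → padded with NULL.
- p (player_id=7, cat=FL) pairs with 1 row(s) of g.
- p (player_id=8, cat=TH) has no partner → padded with NULL.
- p (player_id=4, cat=FL) has no partner → padded with NULL.
- plus 1 unmatched g row(s), each kept with NULL p columns.

(KW, FL); (LS, FL); (LS, FL); (MT, FL); (PD, NULL); (RF, FL); (NULL, FL); (NULL, FL); (NULL, FL); (NULL, TH); (NULL, TH); (NULL, TH)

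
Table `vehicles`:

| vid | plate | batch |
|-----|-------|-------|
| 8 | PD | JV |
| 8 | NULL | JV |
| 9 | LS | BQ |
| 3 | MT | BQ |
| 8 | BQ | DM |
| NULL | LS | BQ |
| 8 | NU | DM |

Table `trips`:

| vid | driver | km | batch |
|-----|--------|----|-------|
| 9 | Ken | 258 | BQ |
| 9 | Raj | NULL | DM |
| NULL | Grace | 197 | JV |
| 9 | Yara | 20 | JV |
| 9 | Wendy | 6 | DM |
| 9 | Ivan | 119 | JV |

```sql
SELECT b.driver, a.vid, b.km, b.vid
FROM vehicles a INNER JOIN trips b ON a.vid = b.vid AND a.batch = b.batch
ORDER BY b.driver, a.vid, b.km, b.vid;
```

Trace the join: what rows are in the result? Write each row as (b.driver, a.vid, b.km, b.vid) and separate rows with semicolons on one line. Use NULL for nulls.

(Ken, 9, 258, 9)

INNER JOIN keeps only pairs where the ON condition holds.
Matching on a.vid = b.vid AND a.batch = b.batch. A NULL in a compared column never satisfies the condition.
- vid=8, batch=JV: no matching b row, dropped.
- vid=8, batch=JV: no matching b row, dropped.
- vid=9, batch=BQ: 1 matching b row(s), so 1 row(s) emitted.
- vid=3, batch=BQ: no matching b row, dropped.
- vid=8, batch=DM: no matching b row, dropped.
- vid=NULL, batch=BQ: no matching b row, dropped.
- vid=8, batch=DM: no matching b row, dropped.
After projecting and ordering:
b.driver | a.vid | b.km | b.vid
Ken | 9 | 258 | 9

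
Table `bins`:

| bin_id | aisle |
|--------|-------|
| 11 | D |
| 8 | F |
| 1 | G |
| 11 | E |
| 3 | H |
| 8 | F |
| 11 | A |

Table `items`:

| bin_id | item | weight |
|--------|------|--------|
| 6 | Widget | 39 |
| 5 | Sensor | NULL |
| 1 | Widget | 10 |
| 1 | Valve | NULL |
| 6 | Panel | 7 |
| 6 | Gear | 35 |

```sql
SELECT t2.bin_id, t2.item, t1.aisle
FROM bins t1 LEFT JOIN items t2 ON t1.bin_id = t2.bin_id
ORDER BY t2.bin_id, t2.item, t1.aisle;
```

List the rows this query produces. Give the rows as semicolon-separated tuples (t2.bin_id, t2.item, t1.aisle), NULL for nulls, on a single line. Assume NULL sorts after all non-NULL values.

(1, Valve, G); (1, Widget, G); (NULL, NULL, A); (NULL, NULL, D); (NULL, NULL, E); (NULL, NULL, F); (NULL, NULL, F); (NULL, NULL, H)

LEFT JOIN keeps every row from `bins`; unmatched rows get NULL for `items`'s columns.
Matching on t1.bin_id = t2.bin_id.
Matched pairs: 2; unmatched t1 rows kept: 6.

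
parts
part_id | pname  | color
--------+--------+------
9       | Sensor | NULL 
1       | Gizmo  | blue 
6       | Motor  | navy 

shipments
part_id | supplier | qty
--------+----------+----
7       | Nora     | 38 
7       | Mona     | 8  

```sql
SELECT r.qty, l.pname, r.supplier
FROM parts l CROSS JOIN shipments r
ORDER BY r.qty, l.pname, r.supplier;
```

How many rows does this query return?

6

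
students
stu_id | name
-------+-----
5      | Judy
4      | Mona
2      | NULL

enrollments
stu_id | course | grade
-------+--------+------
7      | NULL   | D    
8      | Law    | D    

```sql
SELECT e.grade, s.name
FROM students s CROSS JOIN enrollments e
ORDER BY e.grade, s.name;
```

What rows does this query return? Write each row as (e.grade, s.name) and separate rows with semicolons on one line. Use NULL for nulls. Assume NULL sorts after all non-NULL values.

(D, Judy); (D, Judy); (D, Mona); (D, Mona); (D, NULL); (D, NULL)

CROSS JOIN pairs every row of `students` with every row of `enrollments`: 3 × 2 = 6 rows.
After projecting and ordering:
e.grade | s.name
D | Judy
D | Judy
D | Mona
D | Mona
D | NULL
D | NULL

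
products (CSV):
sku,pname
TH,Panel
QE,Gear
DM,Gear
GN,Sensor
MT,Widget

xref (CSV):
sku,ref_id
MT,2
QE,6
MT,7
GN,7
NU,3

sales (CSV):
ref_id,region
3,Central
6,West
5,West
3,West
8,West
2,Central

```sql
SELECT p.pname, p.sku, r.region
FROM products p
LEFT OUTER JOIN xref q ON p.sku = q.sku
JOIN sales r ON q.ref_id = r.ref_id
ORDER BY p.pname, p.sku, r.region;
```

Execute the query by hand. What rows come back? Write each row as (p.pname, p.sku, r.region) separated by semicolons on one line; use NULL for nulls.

Joins associate left-to-right: products LEFT JOIN xref on sku gives 6 intermediate row(s).
Then INNER JOIN `sales r` on ref_id: keep only rows whose q.ref_id appears in r.

(Gear, QE, West); (Widget, MT, Central)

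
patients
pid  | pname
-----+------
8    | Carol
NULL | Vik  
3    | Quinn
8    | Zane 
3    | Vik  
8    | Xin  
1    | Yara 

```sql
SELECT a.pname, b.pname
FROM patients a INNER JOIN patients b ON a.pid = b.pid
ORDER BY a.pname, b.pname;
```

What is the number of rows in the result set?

14

INNER JOIN keeps only pairs where the ON condition holds.
Matching on a.pid = b.pid. A NULL in a compared column never satisfies the condition.
- pid=8: 3 matching b row(s), so 3 row(s) emitted.
- pid=NULL: no matching b row, dropped.
- pid=3: 2 matching b row(s), so 2 row(s) emitted.
- pid=8: 3 matching b row(s), so 3 row(s) emitted.
- pid=3: 2 matching b row(s), so 2 row(s) emitted.
- pid=8: 3 matching b row(s), so 3 row(s) emitted.
- pid=1: 1 matching b row(s), so 1 row(s) emitted.
Total: 14 rows.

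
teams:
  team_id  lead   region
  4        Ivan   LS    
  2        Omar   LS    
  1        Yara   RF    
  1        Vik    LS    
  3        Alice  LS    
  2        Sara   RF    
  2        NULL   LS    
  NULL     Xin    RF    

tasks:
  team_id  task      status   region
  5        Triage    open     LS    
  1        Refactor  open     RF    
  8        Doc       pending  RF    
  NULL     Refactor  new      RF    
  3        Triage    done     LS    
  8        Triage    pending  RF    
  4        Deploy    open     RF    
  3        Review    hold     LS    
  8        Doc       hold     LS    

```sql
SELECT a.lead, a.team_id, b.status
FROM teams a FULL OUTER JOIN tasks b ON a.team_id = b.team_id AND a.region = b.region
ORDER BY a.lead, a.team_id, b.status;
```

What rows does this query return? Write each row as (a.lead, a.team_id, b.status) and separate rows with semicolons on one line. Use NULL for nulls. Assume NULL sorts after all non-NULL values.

(Alice, 3, done); (Alice, 3, hold); (Ivan, 4, NULL); (Omar, 2, NULL); (Sara, 2, NULL); (Vik, 1, NULL); (Xin, NULL, NULL); (Yara, 1, open); (NULL, 2, NULL); (NULL, NULL, hold); (NULL, NULL, new); (NULL, NULL, open); (NULL, NULL, open); (NULL, NULL, pending); (NULL, NULL, pending)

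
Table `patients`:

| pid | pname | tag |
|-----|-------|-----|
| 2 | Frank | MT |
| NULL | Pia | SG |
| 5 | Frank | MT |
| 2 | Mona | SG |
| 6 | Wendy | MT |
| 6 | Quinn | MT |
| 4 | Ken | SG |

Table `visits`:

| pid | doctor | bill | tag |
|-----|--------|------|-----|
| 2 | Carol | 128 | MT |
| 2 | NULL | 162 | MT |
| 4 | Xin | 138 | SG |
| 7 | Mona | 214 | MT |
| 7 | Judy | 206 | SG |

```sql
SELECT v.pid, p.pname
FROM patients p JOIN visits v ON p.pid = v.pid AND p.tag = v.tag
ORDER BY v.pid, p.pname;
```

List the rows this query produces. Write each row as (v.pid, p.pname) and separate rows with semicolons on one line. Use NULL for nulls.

INNER JOIN keeps only pairs where the ON condition holds.
Matching on p.pid = v.pid AND p.tag = v.tag. A NULL in a compared column never satisfies the condition.
Matched pairs: 3.

(2, Frank); (2, Frank); (4, Ken)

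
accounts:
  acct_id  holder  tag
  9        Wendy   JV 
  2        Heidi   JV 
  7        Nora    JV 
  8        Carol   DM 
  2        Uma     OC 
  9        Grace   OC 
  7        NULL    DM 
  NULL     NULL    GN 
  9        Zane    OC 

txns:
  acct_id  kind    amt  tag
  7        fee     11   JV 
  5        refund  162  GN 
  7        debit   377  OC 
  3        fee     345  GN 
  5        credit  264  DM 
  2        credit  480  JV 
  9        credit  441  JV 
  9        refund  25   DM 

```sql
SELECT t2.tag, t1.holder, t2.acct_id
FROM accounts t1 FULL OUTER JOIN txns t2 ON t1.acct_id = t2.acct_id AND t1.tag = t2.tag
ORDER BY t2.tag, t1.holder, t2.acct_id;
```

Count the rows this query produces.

14

FULL OUTER JOIN keeps every row from both sides; unmatched rows get NULL for the other side's columns.
Matching on t1.acct_id = t2.acct_id AND t1.tag = t2.tag. A NULL in a compared column never satisfies the condition.
- t1 row (acct_id=9, tag=JV): matches 1 t2 row(s) → 1 output row(s).
- t1 row (acct_id=2, tag=JV): matches 1 t2 row(s) → 1 output row(s).
- t1 row (acct_id=7, tag=JV): matches 1 t2 row(s) → 1 output row(s).
- t1 row (acct_id=8, tag=DM): no match → kept, t2 columns NULL.
- t1 row (acct_id=2, tag=OC): no match → kept, t2 columns NULL.
- t1 row (acct_id=9, tag=OC): no match → kept, t2 columns NULL.
- t1 row (acct_id=7, tag=DM): no match → kept, t2 columns NULL.
- t1 row (acct_id=NULL, tag=GN): no match → kept, t2 columns NULL.
- t1 row (acct_id=9, tag=OC): no match → kept, t2 columns NULL.
- 5 row(s) from t2 found no t1 partner → padded with NULL.
Total: 3 matched + 11 padded = 14 rows.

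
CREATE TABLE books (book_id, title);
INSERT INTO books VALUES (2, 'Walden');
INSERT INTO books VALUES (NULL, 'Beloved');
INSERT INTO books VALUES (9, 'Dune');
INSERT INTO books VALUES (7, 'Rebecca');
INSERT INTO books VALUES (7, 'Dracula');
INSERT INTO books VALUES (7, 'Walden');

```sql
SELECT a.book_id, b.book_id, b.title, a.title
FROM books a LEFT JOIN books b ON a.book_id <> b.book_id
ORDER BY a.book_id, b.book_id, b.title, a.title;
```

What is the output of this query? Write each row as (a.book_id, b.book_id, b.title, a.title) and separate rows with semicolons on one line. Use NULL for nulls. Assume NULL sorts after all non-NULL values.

(2, 7, Dracula, Walden); (2, 7, Rebecca, Walden); (2, 7, Walden, Walden); (2, 9, Dune, Walden); (7, 2, Walden, Dracula); (7, 2, Walden, Rebecca); (7, 2, Walden, Walden); (7, 9, Dune, Dracula); (7, 9, Dune, Rebecca); (7, 9, Dune, Walden); (9, 2, Walden, Dune); (9, 7, Dracula, Dune); (9, 7, Rebecca, Dune); (9, 7, Walden, Dune); (NULL, NULL, NULL, Beloved)

LEFT JOIN keeps every row from `books a`; unmatched rows get NULL for `books b`'s columns.
Matching on a.book_id <> b.book_id. A NULL in a compared column never satisfies the condition.
Matched pairs: 14; unmatched a rows kept: 1.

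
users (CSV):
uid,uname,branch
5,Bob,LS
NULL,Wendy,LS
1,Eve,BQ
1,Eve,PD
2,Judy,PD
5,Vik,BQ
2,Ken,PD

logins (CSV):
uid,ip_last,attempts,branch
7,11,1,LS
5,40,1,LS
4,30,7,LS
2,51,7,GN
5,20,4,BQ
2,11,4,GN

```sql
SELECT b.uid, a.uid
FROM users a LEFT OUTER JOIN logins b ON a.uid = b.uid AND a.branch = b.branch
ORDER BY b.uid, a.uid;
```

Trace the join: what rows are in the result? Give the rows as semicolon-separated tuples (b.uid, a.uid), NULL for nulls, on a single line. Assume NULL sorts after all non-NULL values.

(5, 5); (5, 5); (NULL, 1); (NULL, 1); (NULL, 2); (NULL, 2); (NULL, NULL)

LEFT JOIN keeps every row from `users`; unmatched rows get NULL for `logins`'s columns.
Matching on a.uid = b.uid AND a.branch = b.branch. A NULL in a compared column never satisfies the condition.
- a (uid=5, branch=LS) pairs with 1 row(s) of b.
- a (uid=NULL, branch=LS) has no partner → padded with NULL.
- a (uid=1, branch=BQ) has no partner → padded with NULL.
- a (uid=1, branch=PD) has no partner → padded with NULL.
- a (uid=2, branch=PD) has no partner → padded with NULL.
- a (uid=5, branch=BQ) pairs with 1 row(s) of b.
- a (uid=2, branch=PD) has no partner → padded with NULL.
After projecting and ordering:
b.uid | a.uid
5 | 5
5 | 5
NULL | 1
NULL | 1
NULL | 2
NULL | 2
NULL | NULL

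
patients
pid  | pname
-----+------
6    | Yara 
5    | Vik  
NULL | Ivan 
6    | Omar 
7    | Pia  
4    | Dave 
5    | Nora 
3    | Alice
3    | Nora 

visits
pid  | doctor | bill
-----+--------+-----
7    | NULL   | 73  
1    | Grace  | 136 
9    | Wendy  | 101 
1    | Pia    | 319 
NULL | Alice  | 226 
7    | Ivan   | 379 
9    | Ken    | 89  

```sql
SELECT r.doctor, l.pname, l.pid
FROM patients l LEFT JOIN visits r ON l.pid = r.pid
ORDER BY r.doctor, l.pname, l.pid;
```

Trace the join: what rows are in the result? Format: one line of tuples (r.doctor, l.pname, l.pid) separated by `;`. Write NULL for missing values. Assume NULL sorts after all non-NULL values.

(Ivan, Pia, 7); (NULL, Alice, 3); (NULL, Dave, 4); (NULL, Ivan, NULL); (NULL, Nora, 3); (NULL, Nora, 5); (NULL, Omar, 6); (NULL, Pia, 7); (NULL, Vik, 5); (NULL, Yara, 6)

LEFT JOIN keeps every row from `patients`; unmatched rows get NULL for `visits`'s columns.
Matching on l.pid = r.pid. A NULL in a compared column never satisfies the condition.
- pid=6: no r row matches, row kept with r columns NULL.
- pid=5: no r row matches, row kept with r columns NULL.
- pid=NULL: no r row matches, row kept with r columns NULL.
- pid=6: no r row matches, row kept with r columns NULL.
- pid=7: 2 matching r row(s), so 2 row(s) emitted.
- pid=4: no r row matches, row kept with r columns NULL.
- pid=5: no r row matches, row kept with r columns NULL.
- pid=3: no r row matches, row kept with r columns NULL.
- pid=3: no r row matches, row kept with r columns NULL.
After projecting and ordering:
r.doctor | l.pname | l.pid
Ivan | Pia | 7
NULL | Alice | 3
NULL | Dave | 4
NULL | Ivan | NULL
NULL | Nora | 3
NULL | Nora | 5
NULL | Omar | 6
NULL | Pia | 7
NULL | Vik | 5
NULL | Yara | 6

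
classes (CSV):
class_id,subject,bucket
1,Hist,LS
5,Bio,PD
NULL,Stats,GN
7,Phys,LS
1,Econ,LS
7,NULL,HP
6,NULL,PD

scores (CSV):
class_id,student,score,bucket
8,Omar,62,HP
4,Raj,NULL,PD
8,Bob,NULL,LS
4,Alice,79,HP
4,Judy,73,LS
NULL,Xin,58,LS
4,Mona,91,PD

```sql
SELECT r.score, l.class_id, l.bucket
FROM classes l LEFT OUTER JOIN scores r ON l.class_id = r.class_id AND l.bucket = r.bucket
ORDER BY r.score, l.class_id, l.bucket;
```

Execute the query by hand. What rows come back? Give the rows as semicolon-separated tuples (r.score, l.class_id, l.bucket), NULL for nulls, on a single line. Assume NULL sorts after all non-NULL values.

(NULL, 1, LS); (NULL, 1, LS); (NULL, 5, PD); (NULL, 6, PD); (NULL, 7, HP); (NULL, 7, LS); (NULL, NULL, GN)

LEFT JOIN keeps every row from `classes`; unmatched rows get NULL for `scores`'s columns.
Matching on l.class_id = r.class_id AND l.bucket = r.bucket. A NULL in a compared column never satisfies the condition.
- l (class_id=1, bucket=LS) has no partner → padded with NULL.
- l (class_id=5, bucket=PD) has no partner → padded with NULL.
- l (class_id=NULL, bucket=GN) has no partner → padded with NULL.
- l (class_id=7, bucket=LS) has no partner → padded with NULL.
- l (class_id=1, bucket=LS) has no partner → padded with NULL.
- l (class_id=7, bucket=HP) has no partner → padded with NULL.
- l (class_id=6, bucket=PD) has no partner → padded with NULL.
After projecting and ordering:
r.score | l.class_id | l.bucket
NULL | 1 | LS
NULL | 1 | LS
NULL | 5 | PD
NULL | 6 | PD
NULL | 7 | HP
NULL | 7 | LS
NULL | NULL | GN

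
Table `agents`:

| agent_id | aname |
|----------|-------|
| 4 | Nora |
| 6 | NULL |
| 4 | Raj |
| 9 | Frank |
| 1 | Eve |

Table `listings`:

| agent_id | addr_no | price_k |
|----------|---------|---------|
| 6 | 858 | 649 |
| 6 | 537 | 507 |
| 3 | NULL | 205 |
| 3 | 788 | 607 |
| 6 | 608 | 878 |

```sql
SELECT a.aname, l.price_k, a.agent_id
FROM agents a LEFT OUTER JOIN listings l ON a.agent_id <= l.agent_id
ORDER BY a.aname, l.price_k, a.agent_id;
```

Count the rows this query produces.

15

LEFT JOIN keeps every row from `agents`; unmatched rows get NULL for `listings`'s columns.
Matching on a.agent_id <= l.agent_id.
- agent_id=4: 3 matching l row(s), so 3 row(s) emitted.
- agent_id=6: 3 matching l row(s), so 3 row(s) emitted.
- agent_id=4: 3 matching l row(s), so 3 row(s) emitted.
- agent_id=9: no l row matches, row kept with l columns NULL.
- agent_id=1: 5 matching l row(s), so 5 row(s) emitted.
Total: 14 matched + 1 padded = 15 rows.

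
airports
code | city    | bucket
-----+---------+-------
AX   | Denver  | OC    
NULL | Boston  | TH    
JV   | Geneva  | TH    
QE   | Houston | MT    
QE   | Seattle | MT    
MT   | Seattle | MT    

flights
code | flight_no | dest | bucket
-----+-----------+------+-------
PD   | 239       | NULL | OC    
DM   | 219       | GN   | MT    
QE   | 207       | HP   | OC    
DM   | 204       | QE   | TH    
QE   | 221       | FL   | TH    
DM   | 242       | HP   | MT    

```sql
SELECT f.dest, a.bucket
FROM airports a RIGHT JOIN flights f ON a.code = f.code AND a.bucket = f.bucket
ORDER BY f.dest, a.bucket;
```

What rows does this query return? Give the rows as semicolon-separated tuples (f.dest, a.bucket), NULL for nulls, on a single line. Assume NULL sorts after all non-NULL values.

(FL, NULL); (GN, NULL); (HP, NULL); (HP, NULL); (QE, NULL); (NULL, NULL)

RIGHT JOIN keeps every row from `flights`; unmatched rows get NULL for `airports`'s columns.
Matching on a.code = f.code AND a.bucket = f.bucket. A NULL in a compared column never satisfies the condition.
- code=AX, bucket=OC: no matching f row.
- code=NULL, bucket=TH: no matching f row.
- code=JV, bucket=TH: no matching f row.
- code=QE, bucket=MT: no matching f row.
- code=QE, bucket=MT: no matching f row.
- code=MT, bucket=MT: no matching f row.
- 6 row(s) from f found no a partner → padded with NULL.
After projecting and ordering:
f.dest | a.bucket
FL | NULL
GN | NULL
HP | NULL
HP | NULL
QE | NULL
NULL | NULL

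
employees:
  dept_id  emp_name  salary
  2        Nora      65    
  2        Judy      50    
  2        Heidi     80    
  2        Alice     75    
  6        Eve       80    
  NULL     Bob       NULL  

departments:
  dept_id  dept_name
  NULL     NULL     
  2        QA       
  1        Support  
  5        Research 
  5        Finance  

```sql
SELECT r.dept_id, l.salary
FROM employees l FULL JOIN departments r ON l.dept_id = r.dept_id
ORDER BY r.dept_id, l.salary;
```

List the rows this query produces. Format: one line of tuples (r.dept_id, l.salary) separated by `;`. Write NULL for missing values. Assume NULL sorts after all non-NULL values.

FULL OUTER JOIN keeps every row from both sides; unmatched rows get NULL for the other side's columns.
Matching on l.dept_id = r.dept_id. A NULL in a compared column never satisfies the condition.
- l[0] dept_id=2 → 1 match(es) in r → 1 row(s).
- l[1] dept_id=2 → 1 match(es) in r → 1 row(s).
- l[2] dept_id=2 → 1 match(es) in r → 1 row(s).
- l[3] dept_id=2 → 1 match(es) in r → 1 row(s).
- l[4] dept_id=6 → no match; kept with NULLs on the r side.
- l[5] dept_id=NULL → no match; kept with NULLs on the r side.
- 4 row(s) from r found no l partner → padded with NULL.
After projecting and ordering:
r.dept_id | l.salary
1 | NULL
2 | 50
2 | 65
2 | 75
2 | 80
5 | NULL
5 | NULL
NULL | 80
NULL | NULL
NULL | NULL

(1, NULL); (2, 50); (2, 65); (2, 75); (2, 80); (5, NULL); (5, NULL); (NULL, 80); (NULL, NULL); (NULL, NULL)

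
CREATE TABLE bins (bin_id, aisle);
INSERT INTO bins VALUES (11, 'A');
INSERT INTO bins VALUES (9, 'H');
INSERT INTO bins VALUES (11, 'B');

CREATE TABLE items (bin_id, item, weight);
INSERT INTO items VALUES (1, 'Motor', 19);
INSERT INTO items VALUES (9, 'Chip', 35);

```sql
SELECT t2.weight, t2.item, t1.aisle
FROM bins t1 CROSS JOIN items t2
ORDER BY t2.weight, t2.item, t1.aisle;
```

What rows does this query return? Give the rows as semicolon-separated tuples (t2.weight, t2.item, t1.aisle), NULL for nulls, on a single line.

(19, Motor, A); (19, Motor, B); (19, Motor, H); (35, Chip, A); (35, Chip, B); (35, Chip, H)

CROSS JOIN pairs every row of `bins` with every row of `items`: 3 × 2 = 6 rows.
After projecting and ordering:
t2.weight | t2.item | t1.aisle
19 | Motor | A
19 | Motor | B
19 | Motor | H
35 | Chip | A
35 | Chip | B
35 | Chip | H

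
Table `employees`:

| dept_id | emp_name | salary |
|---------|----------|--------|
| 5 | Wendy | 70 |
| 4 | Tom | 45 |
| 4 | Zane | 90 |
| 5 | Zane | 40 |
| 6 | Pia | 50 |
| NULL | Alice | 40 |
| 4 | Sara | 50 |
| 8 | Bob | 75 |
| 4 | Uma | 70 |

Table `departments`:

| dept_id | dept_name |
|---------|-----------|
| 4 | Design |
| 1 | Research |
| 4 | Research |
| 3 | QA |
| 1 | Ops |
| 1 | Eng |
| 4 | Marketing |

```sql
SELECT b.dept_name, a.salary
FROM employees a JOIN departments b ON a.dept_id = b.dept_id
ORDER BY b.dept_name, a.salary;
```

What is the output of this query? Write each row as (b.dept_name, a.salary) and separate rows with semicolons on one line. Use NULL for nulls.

INNER JOIN keeps only pairs where the ON condition holds.
Matching on a.dept_id = b.dept_id. A NULL in a compared column never satisfies the condition.
Matched pairs: 12.

(Design, 45); (Design, 50); (Design, 70); (Design, 90); (Marketing, 45); (Marketing, 50); (Marketing, 70); (Marketing, 90); (Research, 45); (Research, 50); (Research, 70); (Research, 90)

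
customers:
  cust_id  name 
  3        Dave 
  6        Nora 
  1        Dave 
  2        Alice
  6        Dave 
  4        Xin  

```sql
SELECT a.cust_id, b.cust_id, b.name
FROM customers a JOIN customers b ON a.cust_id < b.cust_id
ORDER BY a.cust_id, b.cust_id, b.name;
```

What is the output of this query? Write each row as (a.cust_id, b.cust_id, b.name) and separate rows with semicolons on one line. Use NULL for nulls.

(1, 2, Alice); (1, 3, Dave); (1, 4, Xin); (1, 6, Dave); (1, 6, Nora); (2, 3, Dave); (2, 4, Xin); (2, 6, Dave); (2, 6, Nora); (3, 4, Xin); (3, 6, Dave); (3, 6, Nora); (4, 6, Dave); (4, 6, Nora)

INNER JOIN keeps only pairs where the ON condition holds.
Matching on a.cust_id < b.cust_id.
- a row (cust_id=3): matches 3 b row(s) → 3 output row(s).
- a row (cust_id=6): no match → dropped.
- a row (cust_id=1): matches 5 b row(s) → 5 output row(s).
- a row (cust_id=2): matches 4 b row(s) → 4 output row(s).
- a row (cust_id=6): no match → dropped.
- a row (cust_id=4): matches 2 b row(s) → 2 output row(s).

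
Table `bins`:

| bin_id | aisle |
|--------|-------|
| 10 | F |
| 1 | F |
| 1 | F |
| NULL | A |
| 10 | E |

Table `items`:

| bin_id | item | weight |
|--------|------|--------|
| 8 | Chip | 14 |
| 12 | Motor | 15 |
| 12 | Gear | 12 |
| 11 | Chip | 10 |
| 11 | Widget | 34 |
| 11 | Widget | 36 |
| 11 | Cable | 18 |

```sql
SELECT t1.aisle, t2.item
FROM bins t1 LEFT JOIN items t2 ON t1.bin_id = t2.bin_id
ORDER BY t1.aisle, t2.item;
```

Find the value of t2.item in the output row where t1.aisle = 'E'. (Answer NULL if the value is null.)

LEFT JOIN keeps every row from `bins`; unmatched rows get NULL for `items`'s columns.
Matching on t1.bin_id = t2.bin_id. A NULL in a compared column never satisfies the condition.
Matched pairs: 0; unmatched t1 rows kept: 5.

NULL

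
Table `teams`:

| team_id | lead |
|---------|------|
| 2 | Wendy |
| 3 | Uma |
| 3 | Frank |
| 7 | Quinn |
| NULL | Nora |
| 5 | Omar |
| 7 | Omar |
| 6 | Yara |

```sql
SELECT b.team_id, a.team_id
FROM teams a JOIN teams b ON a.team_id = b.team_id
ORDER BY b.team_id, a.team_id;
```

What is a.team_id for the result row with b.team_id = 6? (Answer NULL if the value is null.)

6

INNER JOIN keeps only pairs where the ON condition holds.
Matching on a.team_id = b.team_id. A NULL in a compared column never satisfies the condition.
Matched pairs: 11.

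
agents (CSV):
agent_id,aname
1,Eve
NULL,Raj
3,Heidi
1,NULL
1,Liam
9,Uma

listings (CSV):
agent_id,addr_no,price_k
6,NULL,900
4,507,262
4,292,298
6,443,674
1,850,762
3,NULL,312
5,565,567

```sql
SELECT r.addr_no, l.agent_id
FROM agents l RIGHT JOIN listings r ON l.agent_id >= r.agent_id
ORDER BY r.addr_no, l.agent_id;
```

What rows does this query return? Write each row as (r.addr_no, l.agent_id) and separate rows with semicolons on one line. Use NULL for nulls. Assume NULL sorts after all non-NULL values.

(292, 9); (443, 9); (507, 9); (565, 9); (850, 1); (850, 1); (850, 1); (850, 3); (850, 9); (NULL, 3); (NULL, 9); (NULL, 9)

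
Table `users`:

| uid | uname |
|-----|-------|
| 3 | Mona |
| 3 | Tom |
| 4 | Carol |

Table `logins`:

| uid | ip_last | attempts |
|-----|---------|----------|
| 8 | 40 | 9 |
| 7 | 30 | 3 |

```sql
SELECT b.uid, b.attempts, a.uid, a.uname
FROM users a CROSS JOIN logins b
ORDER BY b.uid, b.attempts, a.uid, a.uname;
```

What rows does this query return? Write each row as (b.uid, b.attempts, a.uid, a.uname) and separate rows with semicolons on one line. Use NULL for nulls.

(7, 3, 3, Mona); (7, 3, 3, Tom); (7, 3, 4, Carol); (8, 9, 3, Mona); (8, 9, 3, Tom); (8, 9, 4, Carol)

CROSS JOIN pairs every row of `users` with every row of `logins`: 3 × 2 = 6 rows.
After projecting and ordering:
b.uid | b.attempts | a.uid | a.uname
7 | 3 | 3 | Mona
7 | 3 | 3 | Tom
7 | 3 | 4 | Carol
8 | 9 | 3 | Mona
8 | 9 | 3 | Tom
8 | 9 | 4 | Carol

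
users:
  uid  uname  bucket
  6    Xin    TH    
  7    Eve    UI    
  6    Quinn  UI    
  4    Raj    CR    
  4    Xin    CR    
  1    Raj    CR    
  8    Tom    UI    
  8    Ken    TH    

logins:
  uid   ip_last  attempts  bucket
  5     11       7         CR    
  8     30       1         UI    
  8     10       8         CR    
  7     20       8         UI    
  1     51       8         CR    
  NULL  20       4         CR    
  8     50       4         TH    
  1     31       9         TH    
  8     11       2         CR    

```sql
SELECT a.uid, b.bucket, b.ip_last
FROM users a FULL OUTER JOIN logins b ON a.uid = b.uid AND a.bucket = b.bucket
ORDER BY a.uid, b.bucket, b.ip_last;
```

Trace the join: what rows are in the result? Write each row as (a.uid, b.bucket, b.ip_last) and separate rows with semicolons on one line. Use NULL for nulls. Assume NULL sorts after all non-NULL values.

(1, CR, 51); (4, NULL, NULL); (4, NULL, NULL); (6, NULL, NULL); (6, NULL, NULL); (7, UI, 20); (8, TH, 50); (8, UI, 30); (NULL, CR, 10); (NULL, CR, 11); (NULL, CR, 11); (NULL, CR, 20); (NULL, TH, 31)

FULL OUTER JOIN keeps every row from both sides; unmatched rows get NULL for the other side's columns.
Matching on a.uid = b.uid AND a.bucket = b.bucket. A NULL in a compared column never satisfies the condition.
Matched pairs: 4; unmatched a rows kept: 4; unmatched b rows kept: 5.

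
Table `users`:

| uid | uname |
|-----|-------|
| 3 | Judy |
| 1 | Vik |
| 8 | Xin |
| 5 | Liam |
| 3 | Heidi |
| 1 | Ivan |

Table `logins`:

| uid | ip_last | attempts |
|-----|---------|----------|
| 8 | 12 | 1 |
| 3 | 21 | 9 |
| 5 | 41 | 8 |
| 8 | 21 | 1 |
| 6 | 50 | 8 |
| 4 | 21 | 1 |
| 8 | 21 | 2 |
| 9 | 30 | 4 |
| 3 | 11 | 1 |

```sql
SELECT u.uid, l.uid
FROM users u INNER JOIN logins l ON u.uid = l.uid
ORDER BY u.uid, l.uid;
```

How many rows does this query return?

INNER JOIN keeps only pairs where the ON condition holds.
Matching on u.uid = l.uid.
- u (uid=3) pairs with 2 row(s) of l.
- u (uid=1) has no partner → excluded.
- u (uid=8) pairs with 3 row(s) of l.
- u (uid=5) pairs with 1 row(s) of l.
- u (uid=3) pairs with 2 row(s) of l.
- u (uid=1) has no partner → excluded.
Total: 8 rows.

8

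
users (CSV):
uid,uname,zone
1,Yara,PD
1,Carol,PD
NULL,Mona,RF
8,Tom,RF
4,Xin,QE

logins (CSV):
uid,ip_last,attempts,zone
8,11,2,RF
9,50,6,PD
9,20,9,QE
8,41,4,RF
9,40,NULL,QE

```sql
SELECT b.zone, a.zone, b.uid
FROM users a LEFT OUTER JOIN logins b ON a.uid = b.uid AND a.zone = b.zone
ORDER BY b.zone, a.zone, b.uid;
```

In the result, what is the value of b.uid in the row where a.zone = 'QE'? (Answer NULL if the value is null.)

LEFT JOIN keeps every row from `users`; unmatched rows get NULL for `logins`'s columns.
Matching on a.uid = b.uid AND a.zone = b.zone. A NULL in a compared column never satisfies the condition.
- uid=1, zone=PD: no b row matches, row kept with b columns NULL.
- uid=1, zone=PD: no b row matches, row kept with b columns NULL.
- uid=NULL, zone=RF: no b row matches, row kept with b columns NULL.
- uid=8, zone=RF: 2 matching b row(s), so 2 row(s) emitted.
- uid=4, zone=QE: no b row matches, row kept with b columns NULL.

NULL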